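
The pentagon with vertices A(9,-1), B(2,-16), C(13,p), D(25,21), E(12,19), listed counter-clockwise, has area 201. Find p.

The doubled signed area Σ (x_i y_{i+1} − x_{i+1} y_i) is linear in p.
With p=0 it equals 379; the coefficient of p is -23 (from the two edges through C).
So -23·p + 379 = 2·201 = 402 ⇒ p = -1.

-1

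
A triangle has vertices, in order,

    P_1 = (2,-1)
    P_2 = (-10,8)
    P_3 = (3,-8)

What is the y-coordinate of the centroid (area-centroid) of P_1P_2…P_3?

Apply the shoelace (surveyor's) formula. First the cross-terms c_i = x_i·y_{i+1} − x_{i+1}·y_i:
  6, 56, 13  ⇒  2A = 75, A = 37.5.
Then Σ (y_i + y_{i+1})·c_i = -75, so ȳ = -75 / (6·37.5) = -1/3.

-1/3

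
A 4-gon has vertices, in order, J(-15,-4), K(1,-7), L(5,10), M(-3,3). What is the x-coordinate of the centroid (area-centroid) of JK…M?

Apply Gauss's area formula. First the cross-terms c_i = x_i·y_{i+1} − x_{i+1}·y_i:
  109, 45, 45, 57  ⇒  2A = 256, A = 128.
Then Σ (x_i + x_{i+1})·c_i = -2192, so x̄ = -2192 / (6·128) = -137/48.

-137/48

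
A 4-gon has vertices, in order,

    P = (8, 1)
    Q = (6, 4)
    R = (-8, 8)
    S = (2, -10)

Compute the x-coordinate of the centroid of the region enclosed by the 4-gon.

160/189

Apply Gauss's area formula. First the cross-terms c_i = x_i·y_{i+1} − x_{i+1}·y_i:
  26, 80, 64, 82  ⇒  2A = 252, A = 126.
Then Σ (x_i + x_{i+1})·c_i = 640, so x̄ = 640 / (6·126) = 160/189.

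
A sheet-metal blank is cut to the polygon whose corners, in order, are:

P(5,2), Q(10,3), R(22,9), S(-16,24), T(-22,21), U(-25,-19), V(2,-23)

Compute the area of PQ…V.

P→Q: (5)(3) − (10)(2) = -5
Q→R: (10)(9) − (22)(3) = 24
R→S: (22)(24) − (-16)(9) = 672
S→T: (-16)(21) − (-22)(24) = 192
T→U: (-22)(-19) − (-25)(21) = 943
U→V: (-25)(-23) − (2)(-19) = 613
V→P: (2)(2) − (5)(-23) = 119
Σ = 2558
Area = |Σ|/2 = 1279.

1279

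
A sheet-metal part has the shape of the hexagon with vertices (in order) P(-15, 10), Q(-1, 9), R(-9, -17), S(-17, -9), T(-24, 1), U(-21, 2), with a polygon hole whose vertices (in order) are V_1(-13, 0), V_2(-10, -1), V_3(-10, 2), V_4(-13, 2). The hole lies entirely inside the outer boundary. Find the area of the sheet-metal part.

330

Outer boundary:
P→Q: (-15)(9) − (-1)(10) = -125
Q→R: (-1)(-17) − (-9)(9) = 98
R→S: (-9)(-9) − (-17)(-17) = -208
S→T: (-17)(1) − (-24)(-9) = -233
T→U: (-24)(2) − (-21)(1) = -27
U→P: (-21)(10) − (-15)(2) = -180
Σ = -675
Area = |Σ|/2 = 337.5.
Hole:
Σ = (13) + (-30) + (6) + (26) = 15
Area = |Σ|/2 = 7.5.
Net area = 337.5 − 7.5 = 330.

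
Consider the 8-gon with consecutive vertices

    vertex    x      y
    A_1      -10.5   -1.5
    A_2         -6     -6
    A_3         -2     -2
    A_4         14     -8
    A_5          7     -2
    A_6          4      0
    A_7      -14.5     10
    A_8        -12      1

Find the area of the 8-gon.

154

Apply the surveyor's formula: 2A = Σ (x_i·y_{i+1} − x_{i+1}·y_i), indices taken mod 8.
Σ = (54) + (0) + (44) + (28) + (8) + (40) + (105.5) + (28.5) = 308
Area = |Σ|/2 = 154.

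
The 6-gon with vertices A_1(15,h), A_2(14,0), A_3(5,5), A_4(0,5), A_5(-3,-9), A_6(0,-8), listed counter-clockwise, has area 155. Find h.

The doubled signed area Σ (x_i y_{i+1} − x_{i+1} y_i) is linear in h.
With h=0 it equals 254; the coefficient of h is -14 (from the two edges through A_1).
So -14·h + 254 = 2·155 = 310 ⇒ h = -4.

-4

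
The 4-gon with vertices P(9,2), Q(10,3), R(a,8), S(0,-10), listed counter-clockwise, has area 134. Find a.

-7

The doubled signed area Σ (x_i y_{i+1} − x_{i+1} y_i) is linear in a.
With a=0 it equals 177; the coefficient of a is -13 (from the two edges through R).
So -13·a + 177 = 2·134 = 268 ⇒ a = -7.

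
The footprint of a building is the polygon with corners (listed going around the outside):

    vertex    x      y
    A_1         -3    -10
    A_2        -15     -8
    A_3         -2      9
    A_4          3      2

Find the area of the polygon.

166

Σ = (-126) + (-151) + (-31) + (-24) = -332
Area = |Σ|/2 = 166.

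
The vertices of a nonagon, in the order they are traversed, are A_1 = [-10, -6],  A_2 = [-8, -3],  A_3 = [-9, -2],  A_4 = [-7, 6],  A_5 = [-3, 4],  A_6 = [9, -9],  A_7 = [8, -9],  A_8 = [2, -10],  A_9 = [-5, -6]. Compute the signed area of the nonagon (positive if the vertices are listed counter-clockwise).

-139.5

Apply the shoelace (surveyor's) formula: 2A = Σ (x_i·y_{i+1} − x_{i+1}·y_i), indices taken mod 9.
Σ = (-18) + (-11) + (-68) + (-10) + (-9) + (-9) + (-62) + (-62) + (-30) = -279
Signed area = Σ/2 = -139.5 (negative ⇒ clockwise traversal).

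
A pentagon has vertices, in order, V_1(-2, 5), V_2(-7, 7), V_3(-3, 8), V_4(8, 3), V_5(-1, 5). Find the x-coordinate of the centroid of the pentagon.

-82/117

Apply the shoelace formula. First the cross-terms c_i = x_i·y_{i+1} − x_{i+1}·y_i:
  21, -35, -73, 43, 5  ⇒  2A = -39, A = -19.5.
Then Σ (x_i + x_{i+1})·c_i = 82, so x̄ = 82 / (6·(-19.5)) = -82/117.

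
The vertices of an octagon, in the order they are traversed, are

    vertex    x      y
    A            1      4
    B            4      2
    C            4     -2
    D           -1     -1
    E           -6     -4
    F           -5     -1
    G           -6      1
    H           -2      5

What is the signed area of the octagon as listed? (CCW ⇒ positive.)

-52

Apply the shoelace formula: 2A = Σ (x_i·y_{i+1} − x_{i+1}·y_i), indices taken mod 8.
Σ = (-14) + (-16) + (-6) + (-2) + (-14) + (-11) + (-28) + (-13) = -104
Signed area = Σ/2 = -52 (negative ⇒ clockwise traversal).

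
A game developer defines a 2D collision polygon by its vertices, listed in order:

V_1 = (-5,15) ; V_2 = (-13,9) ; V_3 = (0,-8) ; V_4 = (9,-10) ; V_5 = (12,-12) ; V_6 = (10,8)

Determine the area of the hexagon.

372

Apply the shoelace formula: 2A = Σ (x_i·y_{i+1} − x_{i+1}·y_i), indices taken mod 6.
Σ = (150) + (104) + (72) + (12) + (216) + (190) = 744
Area = |Σ|/2 = 372.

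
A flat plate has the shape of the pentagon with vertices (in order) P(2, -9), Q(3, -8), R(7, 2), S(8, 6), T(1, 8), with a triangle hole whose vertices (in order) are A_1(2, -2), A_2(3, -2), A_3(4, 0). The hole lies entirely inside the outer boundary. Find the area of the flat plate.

65

Outer boundary:
Apply the shoelace formula: 2A = Σ (x_i·y_{i+1} − x_{i+1}·y_i), indices taken mod 5.
Σ = (11) + (62) + (26) + (58) + (-25) = 132
Area = |Σ|/2 = 66.
Hole:
Apply the shoelace formula: 2A = Σ (x_i·y_{i+1} − x_{i+1}·y_i), indices taken mod 3.
Σ = (2) + (8) + (-8) = 2
Area = |Σ|/2 = 1.
Net area = 66 − 1 = 65.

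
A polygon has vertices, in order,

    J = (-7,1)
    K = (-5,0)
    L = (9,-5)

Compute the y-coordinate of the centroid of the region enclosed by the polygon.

Apply the shoelace formula. First the cross-terms c_i = x_i·y_{i+1} − x_{i+1}·y_i:
  5, 25, -26  ⇒  2A = 4, A = 2.
Then Σ (y_i + y_{i+1})·c_i = -16, so ȳ = -16 / (6·2) = -4/3.

-4/3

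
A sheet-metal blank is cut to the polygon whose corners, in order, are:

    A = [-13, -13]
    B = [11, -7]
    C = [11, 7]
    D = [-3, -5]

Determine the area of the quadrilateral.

164

Apply Gauss's area formula: 2A = Σ (x_i·y_{i+1} − x_{i+1}·y_i), indices taken mod 4.
Cross-terms: 234, 154, -34, -26  ⇒  Σ = 328
Area = |Σ|/2 = 164.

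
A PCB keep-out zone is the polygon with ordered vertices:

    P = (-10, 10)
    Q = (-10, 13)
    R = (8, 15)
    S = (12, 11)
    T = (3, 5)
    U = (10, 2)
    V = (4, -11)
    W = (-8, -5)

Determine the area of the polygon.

374.5

Apply Gauss's area formula: 2A = Σ (x_i·y_{i+1} − x_{i+1}·y_i), indices taken mod 8.
Σ = (-30) + (-254) + (-92) + (27) + (-44) + (-118) + (-108) + (-130) = -749
Area = |Σ|/2 = 374.5.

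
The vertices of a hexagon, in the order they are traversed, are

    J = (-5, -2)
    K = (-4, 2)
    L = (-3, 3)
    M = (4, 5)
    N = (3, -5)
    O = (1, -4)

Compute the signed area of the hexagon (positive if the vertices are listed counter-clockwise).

Σ = (-18) + (-6) + (-27) + (-35) + (-7) + (-22) = -115
Signed area = Σ/2 = -57.5 (negative ⇒ clockwise traversal).

-57.5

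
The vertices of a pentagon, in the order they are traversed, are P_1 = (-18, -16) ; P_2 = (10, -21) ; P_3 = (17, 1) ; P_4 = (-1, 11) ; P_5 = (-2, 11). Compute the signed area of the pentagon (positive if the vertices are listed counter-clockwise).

667

Σ = (538) + (367) + (188) + (11) + (230) = 1334
Signed area = Σ/2 = 667 (positive ⇒ counter-clockwise traversal).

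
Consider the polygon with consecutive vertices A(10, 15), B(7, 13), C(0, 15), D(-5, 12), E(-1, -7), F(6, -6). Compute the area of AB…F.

Σ = (25) + (105) + (75) + (47) + (48) + (150) = 450
Area = |Σ|/2 = 225.

225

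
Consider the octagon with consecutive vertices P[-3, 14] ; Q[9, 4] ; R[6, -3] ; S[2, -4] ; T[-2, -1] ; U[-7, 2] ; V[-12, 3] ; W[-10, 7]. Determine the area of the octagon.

Apply the shoelace (surveyor's) formula: 2A = Σ (x_i·y_{i+1} − x_{i+1}·y_i), indices taken mod 8.
Σ = (-138) + (-51) + (-18) + (-10) + (-11) + (3) + (-54) + (-119) = -398
Area = |Σ|/2 = 199.

199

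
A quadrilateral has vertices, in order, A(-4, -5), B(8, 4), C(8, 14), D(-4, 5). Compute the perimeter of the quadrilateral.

50

|AB| = √((12)² + (9)²) = √225 = 15
|BC| = √((0)² + (10)²) = √100 = 10
|CD| = √((-12)² + (-9)²) = √225 = 15
|DA| = √((0)² + (-10)²) = √100 = 10
Perimeter = 15 + 10 + 15 + 10 = 50.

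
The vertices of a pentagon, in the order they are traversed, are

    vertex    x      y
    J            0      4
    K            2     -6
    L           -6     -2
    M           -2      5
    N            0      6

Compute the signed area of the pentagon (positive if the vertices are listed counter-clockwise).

-47

Apply the shoelace formula: 2A = Σ (x_i·y_{i+1} − x_{i+1}·y_i), indices taken mod 5.
Σ = (-8) + (-40) + (-34) + (-12) + (0) = -94
Signed area = Σ/2 = -47 (negative ⇒ clockwise traversal).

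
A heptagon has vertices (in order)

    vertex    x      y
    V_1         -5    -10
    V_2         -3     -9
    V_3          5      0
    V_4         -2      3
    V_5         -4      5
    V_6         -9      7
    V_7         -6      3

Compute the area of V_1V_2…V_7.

92

Apply Gauss's area formula: 2A = Σ (x_i·y_{i+1} − x_{i+1}·y_i), indices taken mod 7.
Σ = (15) + (45) + (15) + (2) + (17) + (15) + (75) = 184
Area = |Σ|/2 = 92.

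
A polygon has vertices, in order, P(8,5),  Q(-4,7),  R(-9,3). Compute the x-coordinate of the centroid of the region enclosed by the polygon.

-5/3

Apply Gauss's area formula. First the cross-terms c_i = x_i·y_{i+1} − x_{i+1}·y_i:
  76, 51, -69  ⇒  2A = 58, A = 29.
Then Σ (x_i + x_{i+1})·c_i = -290, so x̄ = -290 / (6·29) = -5/3.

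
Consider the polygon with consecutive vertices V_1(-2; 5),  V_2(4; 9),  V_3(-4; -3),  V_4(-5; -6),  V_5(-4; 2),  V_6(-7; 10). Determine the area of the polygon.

Apply the surveyor's formula: 2A = Σ (x_i·y_{i+1} − x_{i+1}·y_i), indices taken mod 6.
Σ = (-38) + (24) + (9) + (-34) + (-26) + (-15) = -80
Area = |Σ|/2 = 40.

40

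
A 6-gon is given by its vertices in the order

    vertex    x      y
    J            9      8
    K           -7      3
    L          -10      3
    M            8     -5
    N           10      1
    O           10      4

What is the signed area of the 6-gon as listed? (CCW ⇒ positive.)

Apply Gauss's area formula: 2A = Σ (x_i·y_{i+1} − x_{i+1}·y_i), indices taken mod 6.
Σ = (83) + (9) + (26) + (58) + (30) + (44) = 250
Signed area = Σ/2 = 125 (positive ⇒ counter-clockwise traversal).

125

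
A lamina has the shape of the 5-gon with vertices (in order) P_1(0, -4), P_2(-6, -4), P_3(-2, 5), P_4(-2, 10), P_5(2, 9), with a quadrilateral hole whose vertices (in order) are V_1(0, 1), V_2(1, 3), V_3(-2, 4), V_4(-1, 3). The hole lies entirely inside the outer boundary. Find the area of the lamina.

56

Outer boundary:
Cross-terms: -24, -38, -10, -38, -8  ⇒  Σ = -118
Area = |Σ|/2 = 59.
Hole:
Apply the shoelace (surveyor's) formula: 2A = Σ (x_i·y_{i+1} − x_{i+1}·y_i), indices taken mod 4.
V_1→V_2: (0)(3) − (1)(1) = -1
V_2→V_3: (1)(4) − (-2)(3) = 10
V_3→V_4: (-2)(3) − (-1)(4) = -2
V_4→V_1: (-1)(1) − (0)(3) = -1
Σ = 6
Area = |Σ|/2 = 3.
Net area = 59 − 3 = 56.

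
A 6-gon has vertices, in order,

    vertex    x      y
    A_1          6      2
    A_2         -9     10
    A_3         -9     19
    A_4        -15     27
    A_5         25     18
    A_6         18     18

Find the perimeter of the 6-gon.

|A_1A_2| = √((-15)² + (8)²) = √289 = 17
|A_2A_3| = √((0)² + (9)²) = √81 = 9
|A_3A_4| = √((-6)² + (8)²) = √100 = 10
|A_4A_5| = √((40)² + (-9)²) = √1681 = 41
|A_5A_6| = √((-7)² + (0)²) = √49 = 7
|A_6A_1| = √((-12)² + (-16)²) = √400 = 20
Perimeter = 17 + 9 + 10 + 41 + 7 + 20 = 104.

104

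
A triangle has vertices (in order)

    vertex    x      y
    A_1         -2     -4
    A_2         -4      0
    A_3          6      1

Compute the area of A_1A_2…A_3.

Apply Gauss's area formula: 2A = Σ (x_i·y_{i+1} − x_{i+1}·y_i), indices taken mod 3.
Σ = (-16) + (-4) + (-22) = -42
Area = |Σ|/2 = 21.

21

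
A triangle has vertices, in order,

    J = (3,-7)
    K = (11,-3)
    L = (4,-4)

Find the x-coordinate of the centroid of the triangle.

6

Apply Gauss's area formula. First the cross-terms c_i = x_i·y_{i+1} − x_{i+1}·y_i:
  68, -32, -16  ⇒  2A = 20, A = 10.
Then Σ (x_i + x_{i+1})·c_i = 360, so x̄ = 360 / (6·10) = 6.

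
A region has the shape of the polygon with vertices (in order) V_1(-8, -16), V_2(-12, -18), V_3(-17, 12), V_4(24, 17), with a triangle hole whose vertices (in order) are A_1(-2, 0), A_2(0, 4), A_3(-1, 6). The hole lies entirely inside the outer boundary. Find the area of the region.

657.5

Outer boundary:
Σ = (-48) + (-450) + (-577) + (-248) = -1323
Area = |Σ|/2 = 661.5.
Hole:
Σ = (-8) + (4) + (12) = 8
Area = |Σ|/2 = 4.
Net area = 661.5 − 4 = 657.5.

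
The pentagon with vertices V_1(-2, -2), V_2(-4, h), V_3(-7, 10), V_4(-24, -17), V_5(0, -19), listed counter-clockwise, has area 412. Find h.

19

The doubled signed area Σ (x_i y_{i+1} − x_{i+1} y_i) is linear in h.
With h=0 it equals 729; the coefficient of h is 5 (from the two edges through V_2).
So 5·h + 729 = 2·412 = 824 ⇒ h = 19.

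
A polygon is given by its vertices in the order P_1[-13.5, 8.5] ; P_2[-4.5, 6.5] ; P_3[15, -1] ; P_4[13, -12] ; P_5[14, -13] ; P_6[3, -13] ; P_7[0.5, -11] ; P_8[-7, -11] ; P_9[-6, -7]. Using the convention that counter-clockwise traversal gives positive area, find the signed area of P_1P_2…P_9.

Apply the surveyor's formula: 2A = Σ (x_i·y_{i+1} − x_{i+1}·y_i), indices taken mod 9.
P_1→P_2: (-13.5)(6.5) − (-4.5)(8.5) = -49.5
P_2→P_3: (-4.5)(-1) − (15)(6.5) = -93
P_3→P_4: (15)(-12) − (13)(-1) = -167
P_4→P_5: (13)(-13) − (14)(-12) = -1
P_5→P_6: (14)(-13) − (3)(-13) = -143
P_6→P_7: (3)(-11) − (0.5)(-13) = -26.5
P_7→P_8: (0.5)(-11) − (-7)(-11) = -82.5
P_8→P_9: (-7)(-7) − (-6)(-11) = -17
P_9→P_1: (-6)(8.5) − (-13.5)(-7) = -145.5
Σ = -725
Signed area = Σ/2 = -362.5 (negative ⇒ clockwise traversal).

-362.5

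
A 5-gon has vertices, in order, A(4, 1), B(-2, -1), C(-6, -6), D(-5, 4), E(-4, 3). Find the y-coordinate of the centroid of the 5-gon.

-3/65

Apply the shoelace formula. First the cross-terms c_i = x_i·y_{i+1} − x_{i+1}·y_i:
  -2, 6, -54, 1, -16  ⇒  2A = -65, A = -32.5.
Then Σ (y_i + y_{i+1})·c_i = 9, so ȳ = 9 / (6·(-32.5)) = -3/65.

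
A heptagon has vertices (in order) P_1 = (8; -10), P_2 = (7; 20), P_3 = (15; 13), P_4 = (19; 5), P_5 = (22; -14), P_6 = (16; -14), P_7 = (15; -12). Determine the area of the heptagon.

323.5

Cross-terms: 230, -209, -172, -376, -84, 18, -54  ⇒  Σ = -647
Area = |Σ|/2 = 323.5.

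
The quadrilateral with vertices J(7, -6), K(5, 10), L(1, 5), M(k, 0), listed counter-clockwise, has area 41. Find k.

Write out the shoelace sum; only the two edges meeting at M involve k:
2·Area = [(1·0 − k·5) + (k·(-6) − 7·0)] + 115
       = -11·k + 115 = 82
⇒ k = 3.

3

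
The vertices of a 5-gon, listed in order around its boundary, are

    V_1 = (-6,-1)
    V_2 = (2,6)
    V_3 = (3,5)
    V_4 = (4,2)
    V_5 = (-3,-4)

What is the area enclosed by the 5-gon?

Σ = (-34) + (-8) + (-14) + (-10) + (-21) = -87
Area = |Σ|/2 = 43.5.

43.5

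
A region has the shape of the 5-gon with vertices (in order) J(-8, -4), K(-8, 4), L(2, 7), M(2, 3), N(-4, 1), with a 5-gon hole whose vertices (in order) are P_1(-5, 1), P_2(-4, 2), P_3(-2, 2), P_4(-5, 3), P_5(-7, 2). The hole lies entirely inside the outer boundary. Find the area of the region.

Outer boundary:
Apply the shoelace formula: 2A = Σ (x_i·y_{i+1} − x_{i+1}·y_i), indices taken mod 5.
Cross-terms: -64, -64, -8, 14, 24  ⇒  Σ = -98
Area = |Σ|/2 = 49.
Hole:
Apply the shoelace (surveyor's) formula: 2A = Σ (x_i·y_{i+1} − x_{i+1}·y_i), indices taken mod 5.
Σ = (-6) + (-4) + (4) + (11) + (3) = 8
Area = |Σ|/2 = 4.
Net area = 49 − 4 = 45.

45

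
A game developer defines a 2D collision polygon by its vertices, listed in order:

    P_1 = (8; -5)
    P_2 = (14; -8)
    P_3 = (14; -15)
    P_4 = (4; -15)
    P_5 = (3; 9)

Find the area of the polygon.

Apply the shoelace (surveyor's) formula: 2A = Σ (x_i·y_{i+1} − x_{i+1}·y_i), indices taken mod 5.
P_1→P_2: (8)(-8) − (14)(-5) = 6
P_2→P_3: (14)(-15) − (14)(-8) = -98
P_3→P_4: (14)(-15) − (4)(-15) = -150
P_4→P_5: (4)(9) − (3)(-15) = 81
P_5→P_1: (3)(-5) − (8)(9) = -87
Σ = -248
Area = |Σ|/2 = 124.

124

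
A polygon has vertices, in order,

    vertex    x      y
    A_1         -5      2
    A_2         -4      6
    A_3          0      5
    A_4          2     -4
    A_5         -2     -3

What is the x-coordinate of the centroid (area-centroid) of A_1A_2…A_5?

Apply the surveyor's formula. First the cross-terms c_i = x_i·y_{i+1} − x_{i+1}·y_i:
  -22, -20, -10, -14, -19  ⇒  2A = -85, A = -42.5.
Then Σ (x_i + x_{i+1})·c_i = 391, so x̄ = 391 / (6·(-42.5)) = -23/15.

-23/15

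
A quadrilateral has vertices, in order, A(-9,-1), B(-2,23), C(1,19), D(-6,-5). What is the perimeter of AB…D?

60

|AB| = √((7)² + (24)²) = √625 = 25
|BC| = √((3)² + (-4)²) = √25 = 5
|CD| = √((-7)² + (-24)²) = √625 = 25
|DA| = √((-3)² + (4)²) = √25 = 5
Perimeter = 25 + 5 + 25 + 5 = 60.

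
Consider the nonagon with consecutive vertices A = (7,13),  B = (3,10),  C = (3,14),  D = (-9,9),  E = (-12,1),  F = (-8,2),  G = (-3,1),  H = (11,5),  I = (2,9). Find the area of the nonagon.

151.5

A→B: (7)(10) − (3)(13) = 31
B→C: (3)(14) − (3)(10) = 12
C→D: (3)(9) − (-9)(14) = 153
D→E: (-9)(1) − (-12)(9) = 99
E→F: (-12)(2) − (-8)(1) = -16
F→G: (-8)(1) − (-3)(2) = -2
G→H: (-3)(5) − (11)(1) = -26
H→I: (11)(9) − (2)(5) = 89
I→A: (2)(13) − (7)(9) = -37
Σ = 303
Area = |Σ|/2 = 151.5.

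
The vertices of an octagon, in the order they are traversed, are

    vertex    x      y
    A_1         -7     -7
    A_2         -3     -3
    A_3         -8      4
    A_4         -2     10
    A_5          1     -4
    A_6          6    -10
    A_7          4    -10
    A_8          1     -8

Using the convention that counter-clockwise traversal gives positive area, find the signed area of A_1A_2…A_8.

Apply the shoelace (surveyor's) formula: 2A = Σ (x_i·y_{i+1} − x_{i+1}·y_i), indices taken mod 8.
Cross-terms: 0, -36, -72, -2, 14, -20, -22, -63  ⇒  Σ = -201
Signed area = Σ/2 = -100.5 (negative ⇒ clockwise traversal).

-100.5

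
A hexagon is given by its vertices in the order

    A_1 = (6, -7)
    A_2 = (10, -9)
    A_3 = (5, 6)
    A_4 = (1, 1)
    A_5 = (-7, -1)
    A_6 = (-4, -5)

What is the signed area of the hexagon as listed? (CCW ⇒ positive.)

Cross-terms: 16, 105, -1, 6, 31, 58  ⇒  Σ = 215
Signed area = Σ/2 = 107.5 (positive ⇒ counter-clockwise traversal).

107.5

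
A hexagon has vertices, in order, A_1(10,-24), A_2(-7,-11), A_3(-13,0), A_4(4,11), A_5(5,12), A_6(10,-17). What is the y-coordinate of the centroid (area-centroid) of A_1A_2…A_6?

-748/141

Apply the surveyor's formula. First the cross-terms c_i = x_i·y_{i+1} − x_{i+1}·y_i:
  -278, -143, -143, -7, -205, -70  ⇒  2A = -846, A = -423.
Then Σ (y_i + y_{i+1})·c_i = 13464, so ȳ = 13464 / (6·(-423)) = -748/141.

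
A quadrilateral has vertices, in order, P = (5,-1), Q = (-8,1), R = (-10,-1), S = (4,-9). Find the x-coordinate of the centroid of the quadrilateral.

Apply Gauss's area formula. First the cross-terms c_i = x_i·y_{i+1} − x_{i+1}·y_i:
  -3, 18, 94, 41  ⇒  2A = 150, A = 75.
Then Σ (x_i + x_{i+1})·c_i = -510, so x̄ = -510 / (6·75) = -17/15.

-17/15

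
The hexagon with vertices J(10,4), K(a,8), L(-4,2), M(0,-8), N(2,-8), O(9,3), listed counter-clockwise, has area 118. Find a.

Write out the shoelace sum; only the two edges meeting at K involve a:
2·Area = [(10·8 − a·4) + (a·2 − (-4)·8)] + 132
       = -2·a + 244 = 236
⇒ a = 4.

4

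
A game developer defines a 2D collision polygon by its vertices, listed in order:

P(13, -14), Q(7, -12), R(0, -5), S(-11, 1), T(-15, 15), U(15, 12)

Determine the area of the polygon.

534.5

Σ = (-58) + (-35) + (-55) + (-150) + (-405) + (-366) = -1069
Area = |Σ|/2 = 534.5.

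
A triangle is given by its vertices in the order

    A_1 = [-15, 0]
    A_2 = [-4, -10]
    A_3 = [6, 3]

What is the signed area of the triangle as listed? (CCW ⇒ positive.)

121.5

Σ = (150) + (48) + (45) = 243
Signed area = Σ/2 = 121.5 (positive ⇒ counter-clockwise traversal).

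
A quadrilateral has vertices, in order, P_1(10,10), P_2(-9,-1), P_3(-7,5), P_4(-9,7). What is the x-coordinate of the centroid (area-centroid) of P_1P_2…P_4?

Apply the shoelace (surveyor's) formula. First the cross-terms c_i = x_i·y_{i+1} − x_{i+1}·y_i:
  80, -52, -4, -160  ⇒  2A = -136, A = -68.
Then Σ (x_i + x_{i+1})·c_i = 816, so x̄ = 816 / (6·(-68)) = -2.

-2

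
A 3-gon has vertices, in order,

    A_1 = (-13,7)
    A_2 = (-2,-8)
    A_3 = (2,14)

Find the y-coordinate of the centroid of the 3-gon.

Apply Gauss's area formula. First the cross-terms c_i = x_i·y_{i+1} − x_{i+1}·y_i:
  118, -12, 196  ⇒  2A = 302, A = 151.
Then Σ (y_i + y_{i+1})·c_i = 3926, so ȳ = 3926 / (6·151) = 13/3.

13/3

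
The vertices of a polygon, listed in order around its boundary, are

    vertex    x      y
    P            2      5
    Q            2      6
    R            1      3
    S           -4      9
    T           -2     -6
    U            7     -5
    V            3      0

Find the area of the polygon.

Apply the shoelace (surveyor's) formula: 2A = Σ (x_i·y_{i+1} − x_{i+1}·y_i), indices taken mod 7.
Σ = (2) + (0) + (21) + (42) + (52) + (15) + (15) = 147
Area = |Σ|/2 = 73.5.

73.5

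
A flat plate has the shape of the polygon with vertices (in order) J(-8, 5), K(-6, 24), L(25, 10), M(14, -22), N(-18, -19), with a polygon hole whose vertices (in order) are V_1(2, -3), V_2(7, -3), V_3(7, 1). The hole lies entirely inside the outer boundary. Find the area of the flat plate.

Outer boundary:
Apply Gauss's area formula: 2A = Σ (x_i·y_{i+1} − x_{i+1}·y_i), indices taken mod 5.
Cross-terms: -162, -660, -690, -662, -242  ⇒  Σ = -2416
Area = |Σ|/2 = 1208.
Hole:
Σ = (15) + (28) + (-23) = 20
Area = |Σ|/2 = 10.
Net area = 1208 − 10 = 1198.

1198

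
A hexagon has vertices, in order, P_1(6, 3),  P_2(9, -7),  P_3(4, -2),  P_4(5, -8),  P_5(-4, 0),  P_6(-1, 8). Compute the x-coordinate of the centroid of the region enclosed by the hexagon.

205/98

Apply the surveyor's formula. First the cross-terms c_i = x_i·y_{i+1} − x_{i+1}·y_i:
  -69, 10, -22, -32, -32, -51  ⇒  2A = -196, A = -98.
Then Σ (x_i + x_{i+1})·c_i = -1230, so x̄ = -1230 / (6·(-98)) = 205/98.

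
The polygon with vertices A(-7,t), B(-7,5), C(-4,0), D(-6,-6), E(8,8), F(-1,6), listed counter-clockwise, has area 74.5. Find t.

7

The doubled signed area Σ (x_i y_{i+1} − x_{i+1} y_i) is linear in t.
With t=0 it equals 107; the coefficient of t is 6 (from the two edges through A).
So 6·t + 107 = 2·74.5 = 149 ⇒ t = 7.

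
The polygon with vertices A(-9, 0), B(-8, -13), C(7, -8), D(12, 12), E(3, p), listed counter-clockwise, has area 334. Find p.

Write out the shoelace sum; only the two edges meeting at E involve p:
2·Area = [(12·p − 3·12) + (3·0 − (-9)·p)] + 452
       = 21·p + 416 = 668
⇒ p = 12.

12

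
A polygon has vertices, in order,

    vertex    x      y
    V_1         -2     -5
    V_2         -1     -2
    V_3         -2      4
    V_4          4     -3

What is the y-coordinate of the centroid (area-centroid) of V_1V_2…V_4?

-1.4

Apply the shoelace (surveyor's) formula. First the cross-terms c_i = x_i·y_{i+1} − x_{i+1}·y_i:
  -1, -8, -10, -26  ⇒  2A = -45, A = -22.5.
Then Σ (y_i + y_{i+1})·c_i = 189, so ȳ = 189 / (6·(-22.5)) = -1.4.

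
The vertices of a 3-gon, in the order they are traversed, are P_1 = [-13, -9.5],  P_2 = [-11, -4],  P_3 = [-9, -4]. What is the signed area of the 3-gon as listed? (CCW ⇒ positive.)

-5.5

Apply the shoelace formula: 2A = Σ (x_i·y_{i+1} − x_{i+1}·y_i), indices taken mod 3.
P_1→P_2: (-13)(-4) − (-11)(-9.5) = -52.5
P_2→P_3: (-11)(-4) − (-9)(-4) = 8
P_3→P_1: (-9)(-9.5) − (-13)(-4) = 33.5
Σ = -11
Signed area = Σ/2 = -5.5 (negative ⇒ clockwise traversal).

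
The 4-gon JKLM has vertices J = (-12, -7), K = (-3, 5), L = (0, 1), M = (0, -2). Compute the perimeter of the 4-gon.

36

|JK| = √((9)² + (12)²) = √225 = 15
|KL| = √((3)² + (-4)²) = √25 = 5
|LM| = √((0)² + (-3)²) = √9 = 3
|MJ| = √((-12)² + (-5)²) = √169 = 13
Perimeter = 15 + 5 + 3 + 13 = 36.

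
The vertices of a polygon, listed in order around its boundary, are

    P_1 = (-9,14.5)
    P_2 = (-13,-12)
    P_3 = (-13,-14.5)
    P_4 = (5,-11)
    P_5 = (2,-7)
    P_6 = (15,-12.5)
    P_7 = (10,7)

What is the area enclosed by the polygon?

P_1→P_2: (-9)(-12) − (-13)(14.5) = 296.5
P_2→P_3: (-13)(-14.5) − (-13)(-12) = 32.5
P_3→P_4: (-13)(-11) − (5)(-14.5) = 215.5
P_4→P_5: (5)(-7) − (2)(-11) = -13
P_5→P_6: (2)(-12.5) − (15)(-7) = 80
P_6→P_7: (15)(7) − (10)(-12.5) = 230
P_7→P_1: (10)(14.5) − (-9)(7) = 208
Σ = 1049.5
Area = |Σ|/2 = 524.75.

524.75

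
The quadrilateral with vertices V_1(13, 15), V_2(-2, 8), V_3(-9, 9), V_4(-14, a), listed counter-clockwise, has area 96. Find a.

Write out the shoelace sum; only the two edges meeting at V_4 involve a:
2·Area = [((-9)·a − (-14)·9) + ((-14)·15 − 13·a)] + 188
       = -22·a + 104 = 192
⇒ a = -4.

-4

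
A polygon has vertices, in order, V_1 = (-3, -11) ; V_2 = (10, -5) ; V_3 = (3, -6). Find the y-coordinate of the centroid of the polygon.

Apply Gauss's area formula. First the cross-terms c_i = x_i·y_{i+1} − x_{i+1}·y_i:
  125, -45, -51  ⇒  2A = 29, A = 14.5.
Then Σ (y_i + y_{i+1})·c_i = -638, so ȳ = -638 / (6·14.5) = -22/3.

-22/3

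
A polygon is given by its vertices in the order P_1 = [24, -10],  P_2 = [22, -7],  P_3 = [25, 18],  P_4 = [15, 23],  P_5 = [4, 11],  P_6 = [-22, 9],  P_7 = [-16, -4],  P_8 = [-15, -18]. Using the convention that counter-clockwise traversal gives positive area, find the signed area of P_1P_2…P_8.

1160.5

Apply the shoelace (surveyor's) formula: 2A = Σ (x_i·y_{i+1} − x_{i+1}·y_i), indices taken mod 8.
Σ = (52) + (571) + (305) + (73) + (278) + (232) + (228) + (582) = 2321
Signed area = Σ/2 = 1160.5 (positive ⇒ counter-clockwise traversal).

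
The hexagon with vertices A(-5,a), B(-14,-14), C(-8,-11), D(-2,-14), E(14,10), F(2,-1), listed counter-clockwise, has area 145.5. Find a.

The doubled signed area Σ (x_i y_{i+1} − x_{i+1} y_i) is linear in a.
With a=0 it equals 339; the coefficient of a is 16 (from the two edges through A).
So 16·a + 339 = 2·145.5 = 291 ⇒ a = -3.

-3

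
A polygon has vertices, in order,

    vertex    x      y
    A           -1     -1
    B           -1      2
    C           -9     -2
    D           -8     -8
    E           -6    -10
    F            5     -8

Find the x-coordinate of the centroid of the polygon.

Apply the surveyor's formula. First the cross-terms c_i = x_i·y_{i+1} − x_{i+1}·y_i:
  -3, 20, 56, 32, 98, -13  ⇒  2A = 190, A = 95.
Then Σ (x_i + x_{i+1})·c_i = -1744, so x̄ = -1744 / (6·95) = -872/285.

-872/285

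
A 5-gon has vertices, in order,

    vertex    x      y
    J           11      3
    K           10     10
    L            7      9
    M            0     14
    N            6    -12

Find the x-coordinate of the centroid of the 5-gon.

Apply Gauss's area formula. First the cross-terms c_i = x_i·y_{i+1} − x_{i+1}·y_i:
  80, 20, 98, -84, 150  ⇒  2A = 264, A = 132.
Then Σ (x_i + x_{i+1})·c_i = 4752, so x̄ = 4752 / (6·132) = 6.

6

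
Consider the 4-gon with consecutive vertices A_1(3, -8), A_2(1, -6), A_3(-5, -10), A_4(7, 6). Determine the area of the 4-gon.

42

Cross-terms: -10, -40, 40, -74  ⇒  Σ = -84
Area = |Σ|/2 = 42.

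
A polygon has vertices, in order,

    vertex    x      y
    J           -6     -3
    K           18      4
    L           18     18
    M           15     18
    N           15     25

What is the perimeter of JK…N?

|JK| = √((24)² + (7)²) = √625 = 25
|KL| = √((0)² + (14)²) = √196 = 14
|LM| = √((-3)² + (0)²) = √9 = 3
|MN| = √((0)² + (7)²) = √49 = 7
|NJ| = √((-21)² + (-28)²) = √1225 = 35
Perimeter = 25 + 14 + 3 + 7 + 35 = 84.

84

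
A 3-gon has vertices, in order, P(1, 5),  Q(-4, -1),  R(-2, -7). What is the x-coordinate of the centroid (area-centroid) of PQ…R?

-5/3

Apply Gauss's area formula. First the cross-terms c_i = x_i·y_{i+1} − x_{i+1}·y_i:
  19, 26, -3  ⇒  2A = 42, A = 21.
Then Σ (x_i + x_{i+1})·c_i = -210, so x̄ = -210 / (6·21) = -5/3.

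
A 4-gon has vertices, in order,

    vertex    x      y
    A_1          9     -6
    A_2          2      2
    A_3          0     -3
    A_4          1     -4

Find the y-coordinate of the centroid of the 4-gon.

Apply the shoelace (surveyor's) formula. First the cross-terms c_i = x_i·y_{i+1} − x_{i+1}·y_i:
  30, -6, 3, 30  ⇒  2A = 57, A = 28.5.
Then Σ (y_i + y_{i+1})·c_i = -435, so ȳ = -435 / (6·28.5) = -145/57.

-145/57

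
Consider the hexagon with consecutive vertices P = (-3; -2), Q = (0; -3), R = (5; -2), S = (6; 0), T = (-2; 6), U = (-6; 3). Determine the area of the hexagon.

61.5

Cross-terms: 9, 15, 12, 36, 30, 21  ⇒  Σ = 123
Area = |Σ|/2 = 61.5.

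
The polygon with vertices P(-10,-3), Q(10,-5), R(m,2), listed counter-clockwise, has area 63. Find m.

3

The doubled signed area Σ (x_i y_{i+1} − x_{i+1} y_i) is linear in m.
With m=0 it equals 120; the coefficient of m is 2 (from the two edges through R).
So 2·m + 120 = 2·63 = 126 ⇒ m = 3.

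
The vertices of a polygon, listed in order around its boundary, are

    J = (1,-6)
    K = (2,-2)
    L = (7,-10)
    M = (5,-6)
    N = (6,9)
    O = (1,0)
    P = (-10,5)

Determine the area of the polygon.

Apply the surveyor's formula: 2A = Σ (x_i·y_{i+1} − x_{i+1}·y_i), indices taken mod 7.
Σ = (10) + (-6) + (8) + (81) + (-9) + (5) + (55) = 144
Area = |Σ|/2 = 72.

72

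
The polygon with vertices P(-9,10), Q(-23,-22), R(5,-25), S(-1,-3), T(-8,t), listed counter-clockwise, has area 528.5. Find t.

11

Write out the shoelace sum; only the two edges meeting at T involve t:
2·Area = [((-1)·t − (-8)·(-3)) + ((-8)·10 − (-9)·t)] + 1073
       = 8·t + 969 = 1057
⇒ t = 11.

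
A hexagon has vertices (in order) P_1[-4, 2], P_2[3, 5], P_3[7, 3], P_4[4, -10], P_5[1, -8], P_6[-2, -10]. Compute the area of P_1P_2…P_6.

113

Apply the surveyor's formula: 2A = Σ (x_i·y_{i+1} − x_{i+1}·y_i), indices taken mod 6.
Cross-terms: -26, -26, -82, -22, -26, -44  ⇒  Σ = -226
Area = |Σ|/2 = 113.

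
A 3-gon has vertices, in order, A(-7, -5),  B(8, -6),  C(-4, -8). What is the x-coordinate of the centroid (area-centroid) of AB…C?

Apply the shoelace formula. First the cross-terms c_i = x_i·y_{i+1} − x_{i+1}·y_i:
  82, -88, -36  ⇒  2A = -42, A = -21.
Then Σ (x_i + x_{i+1})·c_i = 126, so x̄ = 126 / (6·(-21)) = -1.

-1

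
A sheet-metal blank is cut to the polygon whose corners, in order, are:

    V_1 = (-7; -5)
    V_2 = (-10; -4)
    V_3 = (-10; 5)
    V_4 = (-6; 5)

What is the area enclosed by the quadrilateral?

33.5

Cross-terms: -22, -90, -20, 65  ⇒  Σ = -67
Area = |Σ|/2 = 33.5.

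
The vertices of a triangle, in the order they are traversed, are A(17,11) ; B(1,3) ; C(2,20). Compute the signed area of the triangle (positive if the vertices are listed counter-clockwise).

-132

Apply the shoelace (surveyor's) formula: 2A = Σ (x_i·y_{i+1} − x_{i+1}·y_i), indices taken mod 3.
Cross-terms: 40, 14, -318  ⇒  Σ = -264
Signed area = Σ/2 = -132 (negative ⇒ clockwise traversal).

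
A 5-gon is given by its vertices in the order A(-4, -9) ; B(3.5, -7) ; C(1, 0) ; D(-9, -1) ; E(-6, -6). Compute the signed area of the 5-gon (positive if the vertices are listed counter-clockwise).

71.75

Apply the shoelace (surveyor's) formula: 2A = Σ (x_i·y_{i+1} − x_{i+1}·y_i), indices taken mod 5.
A→B: (-4)(-7) − (3.5)(-9) = 59.5
B→C: (3.5)(0) − (1)(-7) = 7
C→D: (1)(-1) − (-9)(0) = -1
D→E: (-9)(-6) − (-6)(-1) = 48
E→A: (-6)(-9) − (-4)(-6) = 30
Σ = 143.5
Signed area = Σ/2 = 71.75 (positive ⇒ counter-clockwise traversal).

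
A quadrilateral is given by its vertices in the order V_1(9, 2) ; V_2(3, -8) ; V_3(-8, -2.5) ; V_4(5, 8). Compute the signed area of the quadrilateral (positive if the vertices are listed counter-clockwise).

Apply the surveyor's formula: 2A = Σ (x_i·y_{i+1} − x_{i+1}·y_i), indices taken mod 4.
V_1→V_2: (9)(-8) − (3)(2) = -78
V_2→V_3: (3)(-2.5) − (-8)(-8) = -71.5
V_3→V_4: (-8)(8) − (5)(-2.5) = -51.5
V_4→V_1: (5)(2) − (9)(8) = -62
Σ = -263
Signed area = Σ/2 = -131.5 (negative ⇒ clockwise traversal).

-131.5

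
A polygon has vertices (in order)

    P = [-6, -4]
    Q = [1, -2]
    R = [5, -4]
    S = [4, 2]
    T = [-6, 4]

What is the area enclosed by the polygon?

Apply the shoelace formula: 2A = Σ (x_i·y_{i+1} − x_{i+1}·y_i), indices taken mod 5.
Σ = (16) + (6) + (26) + (28) + (48) = 124
Area = |Σ|/2 = 62.

62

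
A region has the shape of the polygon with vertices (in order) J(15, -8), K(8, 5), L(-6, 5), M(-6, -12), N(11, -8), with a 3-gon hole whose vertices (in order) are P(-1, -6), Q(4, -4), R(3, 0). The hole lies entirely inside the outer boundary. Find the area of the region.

250.5

Outer boundary:
Apply the shoelace formula: 2A = Σ (x_i·y_{i+1} − x_{i+1}·y_i), indices taken mod 5.
J→K: (15)(5) − (8)(-8) = 139
K→L: (8)(5) − (-6)(5) = 70
L→M: (-6)(-12) − (-6)(5) = 102
M→N: (-6)(-8) − (11)(-12) = 180
N→J: (11)(-8) − (15)(-8) = 32
Σ = 523
Area = |Σ|/2 = 261.5.
Hole:
Apply Gauss's area formula: 2A = Σ (x_i·y_{i+1} − x_{i+1}·y_i), indices taken mod 3.
Σ = (28) + (12) + (-18) = 22
Area = |Σ|/2 = 11.
Net area = 261.5 − 11 = 250.5.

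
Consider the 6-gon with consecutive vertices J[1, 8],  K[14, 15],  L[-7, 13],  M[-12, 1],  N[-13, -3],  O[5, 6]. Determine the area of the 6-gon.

179.5

Apply the shoelace formula: 2A = Σ (x_i·y_{i+1} − x_{i+1}·y_i), indices taken mod 6.
Σ = (-97) + (287) + (149) + (49) + (-63) + (34) = 359
Area = |Σ|/2 = 179.5.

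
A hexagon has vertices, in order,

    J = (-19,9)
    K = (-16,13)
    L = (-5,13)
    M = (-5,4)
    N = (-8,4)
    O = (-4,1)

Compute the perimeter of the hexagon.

50

|JK| = √((3)² + (4)²) = √25 = 5
|KL| = √((11)² + (0)²) = √121 = 11
|LM| = √((0)² + (-9)²) = √81 = 9
|MN| = √((-3)² + (0)²) = √9 = 3
|NO| = √((4)² + (-3)²) = √25 = 5
|OJ| = √((-15)² + (8)²) = √289 = 17
Perimeter = 5 + 11 + 9 + 3 + 5 + 17 = 50.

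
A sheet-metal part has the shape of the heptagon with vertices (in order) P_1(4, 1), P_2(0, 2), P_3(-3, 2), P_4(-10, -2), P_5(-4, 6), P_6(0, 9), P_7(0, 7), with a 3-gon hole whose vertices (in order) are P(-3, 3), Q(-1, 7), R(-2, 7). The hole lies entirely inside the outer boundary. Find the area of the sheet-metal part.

44

Outer boundary:
Σ = (8) + (6) + (26) + (-68) + (-36) + (0) + (-28) = -92
Area = |Σ|/2 = 46.
Hole:
Σ = (-18) + (7) + (15) = 4
Area = |Σ|/2 = 2.
Net area = 46 − 2 = 44.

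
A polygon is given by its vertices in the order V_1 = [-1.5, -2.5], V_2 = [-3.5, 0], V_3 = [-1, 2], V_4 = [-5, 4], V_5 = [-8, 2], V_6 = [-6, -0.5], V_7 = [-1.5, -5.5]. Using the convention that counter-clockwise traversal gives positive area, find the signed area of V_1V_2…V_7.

Apply Gauss's area formula: 2A = Σ (x_i·y_{i+1} − x_{i+1}·y_i), indices taken mod 7.
Σ = (-8.75) + (-7) + (6) + (22) + (16) + (32.25) + (-4.5) = 56
Signed area = Σ/2 = 28 (positive ⇒ counter-clockwise traversal).

28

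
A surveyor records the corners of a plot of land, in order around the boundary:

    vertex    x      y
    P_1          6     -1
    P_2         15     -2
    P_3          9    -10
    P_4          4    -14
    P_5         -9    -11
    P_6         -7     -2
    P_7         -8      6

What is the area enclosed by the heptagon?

265

Apply the surveyor's formula: 2A = Σ (x_i·y_{i+1} − x_{i+1}·y_i), indices taken mod 7.
Cross-terms: 3, -132, -86, -170, -59, -58, -28  ⇒  Σ = -530
Area = |Σ|/2 = 265.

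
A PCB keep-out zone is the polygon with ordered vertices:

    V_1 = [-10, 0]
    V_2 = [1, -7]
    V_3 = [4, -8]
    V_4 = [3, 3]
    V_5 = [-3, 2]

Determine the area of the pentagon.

Σ = (70) + (20) + (36) + (15) + (20) = 161
Area = |Σ|/2 = 80.5.

80.5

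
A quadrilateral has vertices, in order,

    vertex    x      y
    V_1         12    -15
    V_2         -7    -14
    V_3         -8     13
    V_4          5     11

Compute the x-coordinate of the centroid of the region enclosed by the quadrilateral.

Apply the shoelace (surveyor's) formula. First the cross-terms c_i = x_i·y_{i+1} − x_{i+1}·y_i:
  -273, -203, -153, -207  ⇒  2A = -836, A = -418.
Then Σ (x_i + x_{i+1})·c_i = -1380, so x̄ = -1380 / (6·(-418)) = 115/209.

115/209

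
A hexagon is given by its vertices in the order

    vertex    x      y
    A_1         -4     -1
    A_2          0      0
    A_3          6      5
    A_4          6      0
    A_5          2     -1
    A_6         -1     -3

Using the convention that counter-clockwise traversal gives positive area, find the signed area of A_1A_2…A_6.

-27

Apply Gauss's area formula: 2A = Σ (x_i·y_{i+1} − x_{i+1}·y_i), indices taken mod 6.
Cross-terms: 0, 0, -30, -6, -7, -11  ⇒  Σ = -54
Signed area = Σ/2 = -27 (negative ⇒ clockwise traversal).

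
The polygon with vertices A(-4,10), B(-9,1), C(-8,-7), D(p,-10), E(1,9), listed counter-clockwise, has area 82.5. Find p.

The doubled signed area Σ (x_i y_{i+1} − x_{i+1} y_i) is linear in p.
With p=0 it equals 293; the coefficient of p is 16 (from the two edges through D).
So 16·p + 293 = 2·82.5 = 165 ⇒ p = -8.

-8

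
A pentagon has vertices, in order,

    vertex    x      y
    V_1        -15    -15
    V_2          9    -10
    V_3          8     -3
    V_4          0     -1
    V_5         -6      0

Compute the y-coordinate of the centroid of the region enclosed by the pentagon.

-169/23

Apply the surveyor's formula. First the cross-terms c_i = x_i·y_{i+1} − x_{i+1}·y_i:
  285, 53, -8, -6, 90  ⇒  2A = 414, A = 207.
Then Σ (y_i + y_{i+1})·c_i = -9126, so ȳ = -9126 / (6·207) = -169/23.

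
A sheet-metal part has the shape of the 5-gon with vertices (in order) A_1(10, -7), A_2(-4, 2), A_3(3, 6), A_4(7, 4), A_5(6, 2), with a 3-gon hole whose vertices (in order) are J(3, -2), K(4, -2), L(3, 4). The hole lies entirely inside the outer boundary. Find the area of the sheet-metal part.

67

Outer boundary:
Σ = (-8) + (-30) + (-30) + (-10) + (-62) = -140
Area = |Σ|/2 = 70.
Hole:
Cross-terms: 2, 22, -18  ⇒  Σ = 6
Area = |Σ|/2 = 3.
Net area = 70 − 3 = 67.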